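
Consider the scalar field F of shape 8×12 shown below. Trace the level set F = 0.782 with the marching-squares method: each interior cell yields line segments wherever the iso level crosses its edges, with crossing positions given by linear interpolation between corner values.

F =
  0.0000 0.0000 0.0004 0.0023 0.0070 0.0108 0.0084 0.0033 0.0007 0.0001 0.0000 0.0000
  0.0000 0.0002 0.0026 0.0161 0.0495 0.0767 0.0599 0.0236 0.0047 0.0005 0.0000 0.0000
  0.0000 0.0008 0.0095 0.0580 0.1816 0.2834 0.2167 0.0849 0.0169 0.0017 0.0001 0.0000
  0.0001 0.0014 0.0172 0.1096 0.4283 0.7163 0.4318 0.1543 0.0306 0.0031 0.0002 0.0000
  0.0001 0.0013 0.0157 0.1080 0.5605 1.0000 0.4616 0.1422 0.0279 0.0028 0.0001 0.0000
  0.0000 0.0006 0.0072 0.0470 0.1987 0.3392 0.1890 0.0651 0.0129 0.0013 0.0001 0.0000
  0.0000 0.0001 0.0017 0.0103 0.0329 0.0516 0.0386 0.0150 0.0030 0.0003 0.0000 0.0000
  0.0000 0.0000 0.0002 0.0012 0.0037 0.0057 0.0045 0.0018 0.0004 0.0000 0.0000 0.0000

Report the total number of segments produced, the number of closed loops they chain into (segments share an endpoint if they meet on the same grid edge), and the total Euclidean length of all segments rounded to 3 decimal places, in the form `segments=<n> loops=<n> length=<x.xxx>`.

segments=4 loops=1 length=2.901

cell (3,4): code 0100 → (3.232,5.000)–(4.000,4.504)
cell (3,5): code 1000 → (4.000,5.405)–(3.232,5.000)
cell (4,4): code 0010 → (4.000,4.504)–(4.330,5.000)
cell (4,5): code 0001 → (4.330,5.000)–(4.000,5.405)
total: 4 segments, chained into 1 closed loop(s), length Σ = 2.901168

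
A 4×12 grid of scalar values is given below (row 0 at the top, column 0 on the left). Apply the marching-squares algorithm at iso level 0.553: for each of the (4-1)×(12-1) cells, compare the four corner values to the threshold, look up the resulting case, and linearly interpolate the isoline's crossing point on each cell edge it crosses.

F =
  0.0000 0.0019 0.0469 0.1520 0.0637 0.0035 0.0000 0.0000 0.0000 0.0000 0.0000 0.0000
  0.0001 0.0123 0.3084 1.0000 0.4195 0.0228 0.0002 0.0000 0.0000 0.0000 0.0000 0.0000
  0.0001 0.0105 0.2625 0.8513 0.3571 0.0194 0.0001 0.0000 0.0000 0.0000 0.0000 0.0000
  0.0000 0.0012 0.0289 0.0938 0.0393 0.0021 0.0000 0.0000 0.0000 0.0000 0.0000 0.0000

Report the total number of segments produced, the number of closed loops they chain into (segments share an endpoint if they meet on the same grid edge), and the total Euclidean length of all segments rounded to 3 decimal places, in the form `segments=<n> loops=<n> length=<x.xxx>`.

cell (0,2): code 0100 → (0.473,3.000)–(1.000,2.354)
cell (0,3): code 1000 → (1.000,3.770)–(0.473,3.000)
cell (1,2): code 0110 → (1.000,2.354)–(2.000,2.493)
cell (1,3): code 1001 → (2.000,3.604)–(1.000,3.770)
cell (2,2): code 0010 → (2.000,2.493)–(2.394,3.000)
cell (2,3): code 0001 → (2.394,3.000)–(2.000,3.604)
total: 6 segments, chained into 1 closed loop(s), length Σ = 5.153028

segments=6 loops=1 length=5.153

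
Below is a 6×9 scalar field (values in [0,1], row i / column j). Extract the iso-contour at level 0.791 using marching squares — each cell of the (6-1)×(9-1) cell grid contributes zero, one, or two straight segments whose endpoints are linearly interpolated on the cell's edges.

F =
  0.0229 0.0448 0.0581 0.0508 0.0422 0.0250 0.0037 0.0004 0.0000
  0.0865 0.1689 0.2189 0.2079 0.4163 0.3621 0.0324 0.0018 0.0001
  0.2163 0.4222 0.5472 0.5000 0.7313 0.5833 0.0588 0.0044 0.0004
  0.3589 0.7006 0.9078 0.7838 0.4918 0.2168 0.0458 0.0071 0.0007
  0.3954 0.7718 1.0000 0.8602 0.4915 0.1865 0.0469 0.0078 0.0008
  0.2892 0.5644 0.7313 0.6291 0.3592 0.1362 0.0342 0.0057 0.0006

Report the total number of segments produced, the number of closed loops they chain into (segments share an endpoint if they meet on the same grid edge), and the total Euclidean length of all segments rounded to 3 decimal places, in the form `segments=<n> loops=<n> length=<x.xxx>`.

cell (2,1): code 0100 → (2.676,2.000)–(3.000,1.436)
cell (2,2): code 1000 → (3.000,2.942)–(2.676,2.000)
cell (3,1): code 0110 → (3.000,1.436)–(4.000,1.084)
cell (3,2): code 1101 → (3.094,3.000)–(3.000,2.942)
cell (3,3): code 1000 → (4.000,3.188)–(3.094,3.000)
cell (4,1): code 0010 → (4.000,1.084)–(4.778,2.000)
cell (4,2): code 0011 → (4.778,2.000)–(4.299,3.000)
cell (4,3): code 0001 → (4.299,3.000)–(4.000,3.188)
total: 8 segments, chained into 1 closed loop(s), length Σ = 6.405614

segments=8 loops=1 length=6.406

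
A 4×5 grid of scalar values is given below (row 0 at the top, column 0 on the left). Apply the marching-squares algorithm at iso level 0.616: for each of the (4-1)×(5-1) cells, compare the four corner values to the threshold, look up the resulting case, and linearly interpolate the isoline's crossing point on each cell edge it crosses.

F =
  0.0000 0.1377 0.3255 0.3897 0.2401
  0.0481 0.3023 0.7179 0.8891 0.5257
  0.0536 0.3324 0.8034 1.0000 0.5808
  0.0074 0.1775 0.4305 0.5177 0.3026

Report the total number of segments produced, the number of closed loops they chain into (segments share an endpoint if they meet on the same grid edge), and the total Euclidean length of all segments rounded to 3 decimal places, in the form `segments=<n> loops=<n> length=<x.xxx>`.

segments=8 loops=1 length=7.249

cell (0,1): code 0100 → (0.740,2.000)–(1.000,1.755)
cell (0,2): code 1100 → (0.453,3.000)–(0.740,2.000)
cell (0,3): code 1000 → (1.000,3.752)–(0.453,3.000)
cell (1,1): code 0110 → (1.000,1.755)–(2.000,1.602)
cell (1,3): code 1001 → (2.000,3.916)–(1.000,3.752)
cell (2,1): code 0010 → (2.000,1.602)–(2.503,2.000)
cell (2,2): code 0011 → (2.503,2.000)–(2.796,3.000)
cell (2,3): code 0001 → (2.796,3.000)–(2.000,3.916)
total: 8 segments, chained into 1 closed loop(s), length Σ = 7.248902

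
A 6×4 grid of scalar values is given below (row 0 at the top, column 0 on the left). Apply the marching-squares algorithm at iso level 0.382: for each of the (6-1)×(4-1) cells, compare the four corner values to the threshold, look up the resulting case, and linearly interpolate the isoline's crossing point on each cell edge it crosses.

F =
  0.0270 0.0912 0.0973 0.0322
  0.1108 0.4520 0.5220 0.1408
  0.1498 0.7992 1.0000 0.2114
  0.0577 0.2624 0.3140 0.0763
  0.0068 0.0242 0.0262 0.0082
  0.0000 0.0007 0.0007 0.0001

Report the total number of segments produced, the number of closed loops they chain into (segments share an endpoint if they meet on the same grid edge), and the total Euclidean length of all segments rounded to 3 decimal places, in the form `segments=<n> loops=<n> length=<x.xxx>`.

cell (0,0): code 0100 → (0.806,1.000)–(1.000,0.795)
cell (0,1): code 1100 → (0.670,2.000)–(0.806,1.000)
cell (0,2): code 1000 → (1.000,2.367)–(0.670,2.000)
cell (1,0): code 0110 → (1.000,0.795)–(2.000,0.358)
cell (1,2): code 1001 → (2.000,2.784)–(1.000,2.367)
cell (2,0): code 0010 → (2.000,0.358)–(2.777,1.000)
cell (2,1): code 0011 → (2.777,1.000)–(2.901,2.000)
cell (2,2): code 0001 → (2.901,2.000)–(2.000,2.784)
total: 8 segments, chained into 1 closed loop(s), length Σ = 7.169685

segments=8 loops=1 length=7.170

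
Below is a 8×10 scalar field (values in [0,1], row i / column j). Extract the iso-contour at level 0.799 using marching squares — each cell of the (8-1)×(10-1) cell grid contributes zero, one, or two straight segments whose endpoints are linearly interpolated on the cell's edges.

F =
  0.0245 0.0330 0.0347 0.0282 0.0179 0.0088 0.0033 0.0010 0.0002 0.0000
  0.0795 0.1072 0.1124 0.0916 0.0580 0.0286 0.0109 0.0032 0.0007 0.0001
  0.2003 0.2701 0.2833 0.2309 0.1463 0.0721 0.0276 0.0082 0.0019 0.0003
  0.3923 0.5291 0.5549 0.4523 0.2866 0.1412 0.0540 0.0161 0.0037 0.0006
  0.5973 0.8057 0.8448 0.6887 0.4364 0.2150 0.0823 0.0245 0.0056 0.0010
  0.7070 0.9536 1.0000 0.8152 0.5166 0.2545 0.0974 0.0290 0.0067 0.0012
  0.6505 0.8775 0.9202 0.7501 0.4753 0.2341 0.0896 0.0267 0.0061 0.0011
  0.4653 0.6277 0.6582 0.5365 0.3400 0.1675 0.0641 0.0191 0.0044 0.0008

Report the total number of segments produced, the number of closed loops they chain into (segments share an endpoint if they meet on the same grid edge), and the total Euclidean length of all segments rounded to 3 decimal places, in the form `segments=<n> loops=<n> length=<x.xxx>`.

segments=12 loops=1 length=8.233

cell (3,0): code 0100 → (3.976,1.000)–(4.000,0.968)
cell (3,1): code 1100 → (3.842,2.000)–(3.976,1.000)
cell (3,2): code 1000 → (4.000,2.293)–(3.842,2.000)
cell (4,0): code 0110 → (4.000,0.968)–(5.000,0.373)
cell (4,2): code 1101 → (4.872,3.000)–(4.000,2.293)
cell (4,3): code 1000 → (5.000,3.054)–(4.872,3.000)
cell (5,0): code 0110 → (5.000,0.373)–(6.000,0.654)
cell (5,2): code 1011 → (6.000,2.713)–(5.249,3.000)
cell (5,3): code 0001 → (5.249,3.000)–(5.000,3.054)
cell (6,0): code 0010 → (6.000,0.654)–(6.314,1.000)
cell (6,1): code 0011 → (6.314,1.000)–(6.463,2.000)
cell (6,2): code 0001 → (6.463,2.000)–(6.000,2.713)
total: 12 segments, chained into 1 closed loop(s), length Σ = 8.232755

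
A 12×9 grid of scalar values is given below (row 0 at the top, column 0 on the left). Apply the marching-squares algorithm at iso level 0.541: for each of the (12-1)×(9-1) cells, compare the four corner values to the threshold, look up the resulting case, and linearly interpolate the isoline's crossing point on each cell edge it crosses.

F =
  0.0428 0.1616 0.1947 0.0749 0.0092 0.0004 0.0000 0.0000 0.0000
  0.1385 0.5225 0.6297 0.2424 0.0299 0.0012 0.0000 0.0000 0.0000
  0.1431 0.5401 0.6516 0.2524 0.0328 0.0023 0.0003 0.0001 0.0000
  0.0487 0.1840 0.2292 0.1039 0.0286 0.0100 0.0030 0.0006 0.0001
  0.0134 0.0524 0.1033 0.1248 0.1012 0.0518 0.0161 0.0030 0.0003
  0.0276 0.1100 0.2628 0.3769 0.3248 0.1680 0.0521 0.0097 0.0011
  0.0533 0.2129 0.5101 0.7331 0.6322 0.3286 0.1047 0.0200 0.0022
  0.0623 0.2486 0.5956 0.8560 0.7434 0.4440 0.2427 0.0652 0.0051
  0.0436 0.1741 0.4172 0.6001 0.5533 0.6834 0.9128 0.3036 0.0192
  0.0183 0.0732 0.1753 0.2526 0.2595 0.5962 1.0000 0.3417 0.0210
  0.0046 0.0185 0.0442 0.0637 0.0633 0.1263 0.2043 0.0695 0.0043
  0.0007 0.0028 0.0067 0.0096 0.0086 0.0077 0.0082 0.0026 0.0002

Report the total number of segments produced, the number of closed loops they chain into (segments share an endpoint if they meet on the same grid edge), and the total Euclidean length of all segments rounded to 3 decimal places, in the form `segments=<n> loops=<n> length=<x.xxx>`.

cell (0,1): code 0100 → (0.796,2.000)–(1.000,1.173)
cell (0,2): code 1000 → (1.000,2.229)–(0.796,2.000)
cell (1,1): code 0110 → (1.000,1.173)–(2.000,1.008)
cell (1,2): code 1001 → (2.000,2.277)–(1.000,2.229)
cell (2,1): code 0010 → (2.000,1.008)–(2.262,2.000)
cell (2,2): code 0001 → (2.262,2.000)–(2.000,2.277)
cell (5,2): code 0100 → (5.461,3.000)–(6.000,2.139)
cell (5,3): code 1100 → (5.703,4.000)–(5.461,3.000)
cell (5,4): code 1000 → (6.000,4.300)–(5.703,4.000)
cell (6,1): code 0100 → (6.361,2.000)–(7.000,1.843)
cell (6,2): code 1110 → (6.000,2.139)–(6.361,2.000)
cell (6,4): code 1001 → (7.000,4.676)–(6.000,4.300)
cell (7,1): code 0010 → (7.000,1.843)–(7.306,2.000)
cell (7,2): code 0111 → (7.306,2.000)–(8.000,2.677)
cell (7,4): code 1101 → (7.405,5.000)–(7.000,4.676)
cell (7,5): code 1100 → (7.445,6.000)–(7.405,5.000)
cell (7,6): code 1000 → (8.000,6.610)–(7.445,6.000)
cell (8,2): code 0010 → (8.000,2.677)–(8.170,3.000)
cell (8,3): code 0011 → (8.170,3.000)–(8.042,4.000)
cell (8,4): code 0111 → (8.042,4.000)–(9.000,4.836)
cell (8,6): code 1001 → (9.000,6.697)–(8.000,6.610)
cell (9,4): code 0010 → (9.000,4.836)–(9.117,5.000)
cell (9,5): code 0011 → (9.117,5.000)–(9.577,6.000)
cell (9,6): code 0001 → (9.577,6.000)–(9.000,6.697)
total: 24 segments, chained into 2 closed loop(s), length Σ = 18.674784

segments=24 loops=2 length=18.675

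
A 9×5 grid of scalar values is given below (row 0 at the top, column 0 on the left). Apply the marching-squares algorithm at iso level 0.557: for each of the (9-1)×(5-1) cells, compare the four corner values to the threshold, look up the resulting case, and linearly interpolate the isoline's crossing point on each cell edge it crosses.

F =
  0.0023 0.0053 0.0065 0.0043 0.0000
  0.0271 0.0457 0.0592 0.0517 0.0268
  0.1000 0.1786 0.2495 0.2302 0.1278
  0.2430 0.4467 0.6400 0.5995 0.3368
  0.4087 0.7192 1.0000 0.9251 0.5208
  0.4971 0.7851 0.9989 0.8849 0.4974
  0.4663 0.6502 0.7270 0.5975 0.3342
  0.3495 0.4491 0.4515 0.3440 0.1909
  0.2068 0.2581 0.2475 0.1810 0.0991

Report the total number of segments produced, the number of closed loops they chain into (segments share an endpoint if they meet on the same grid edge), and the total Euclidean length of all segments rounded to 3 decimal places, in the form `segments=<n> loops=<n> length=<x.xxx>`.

segments=14 loops=1 length=11.737

cell (2,1): code 0100 → (2.787,2.000)–(3.000,1.571)
cell (2,2): code 1100 → (2.885,3.000)–(2.787,2.000)
cell (2,3): code 1000 → (3.000,3.162)–(2.885,3.000)
cell (3,0): code 0100 → (3.405,1.000)–(4.000,0.478)
cell (3,1): code 1110 → (3.000,1.571)–(3.405,1.000)
cell (3,3): code 1001 → (4.000,3.910)–(3.000,3.162)
cell (4,0): code 0110 → (4.000,0.478)–(5.000,0.208)
cell (4,3): code 1001 → (5.000,3.846)–(4.000,3.910)
cell (5,0): code 0110 → (5.000,0.208)–(6.000,0.493)
cell (5,3): code 1001 → (6.000,3.154)–(5.000,3.846)
cell (6,0): code 0010 → (6.000,0.493)–(6.463,1.000)
cell (6,1): code 0011 → (6.463,1.000)–(6.617,2.000)
cell (6,2): code 0011 → (6.617,2.000)–(6.160,3.000)
cell (6,3): code 0001 → (6.160,3.000)–(6.000,3.154)
total: 14 segments, chained into 1 closed loop(s), length Σ = 11.736958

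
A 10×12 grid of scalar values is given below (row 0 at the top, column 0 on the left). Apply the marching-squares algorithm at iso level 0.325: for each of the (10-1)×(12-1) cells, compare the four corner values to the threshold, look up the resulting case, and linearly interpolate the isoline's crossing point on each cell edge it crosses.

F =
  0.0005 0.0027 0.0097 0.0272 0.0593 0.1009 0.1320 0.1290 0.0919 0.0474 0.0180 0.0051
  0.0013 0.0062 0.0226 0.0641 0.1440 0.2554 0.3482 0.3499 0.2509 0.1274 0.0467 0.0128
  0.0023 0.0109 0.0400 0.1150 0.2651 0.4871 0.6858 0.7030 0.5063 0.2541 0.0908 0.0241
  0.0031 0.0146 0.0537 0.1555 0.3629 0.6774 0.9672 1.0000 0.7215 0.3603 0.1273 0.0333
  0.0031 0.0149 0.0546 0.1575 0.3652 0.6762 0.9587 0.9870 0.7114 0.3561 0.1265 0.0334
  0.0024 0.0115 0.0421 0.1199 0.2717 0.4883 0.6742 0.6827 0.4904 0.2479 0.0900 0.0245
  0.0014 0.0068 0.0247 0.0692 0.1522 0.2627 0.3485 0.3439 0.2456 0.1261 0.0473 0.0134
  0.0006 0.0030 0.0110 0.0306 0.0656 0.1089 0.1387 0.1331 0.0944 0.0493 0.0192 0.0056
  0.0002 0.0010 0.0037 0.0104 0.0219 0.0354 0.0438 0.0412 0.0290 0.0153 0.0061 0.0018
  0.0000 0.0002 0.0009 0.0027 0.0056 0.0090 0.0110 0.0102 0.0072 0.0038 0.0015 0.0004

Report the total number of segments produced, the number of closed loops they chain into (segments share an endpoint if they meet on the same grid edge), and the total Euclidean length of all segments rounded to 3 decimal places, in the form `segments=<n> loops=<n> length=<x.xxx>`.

cell (0,5): code 0100 → (0.893,6.000)–(1.000,5.750)
cell (0,6): code 1100 → (0.887,7.000)–(0.893,6.000)
cell (0,7): code 1000 → (1.000,7.252)–(0.887,7.000)
cell (1,4): code 0100 → (1.300,5.000)–(2.000,4.270)
cell (1,5): code 1110 → (1.000,5.750)–(1.300,5.000)
cell (1,7): code 1101 → (1.290,8.000)–(1.000,7.252)
cell (1,8): code 1000 → (2.000,8.719)–(1.290,8.000)
cell (2,3): code 0100 → (2.612,4.000)–(3.000,3.817)
cell (2,4): code 1110 → (2.000,4.270)–(2.612,4.000)
cell (2,8): code 1101 → (2.668,9.000)–(2.000,8.719)
cell (2,9): code 1000 → (3.000,9.152)–(2.668,9.000)
cell (3,3): code 0110 → (3.000,3.817)–(4.000,3.806)
cell (3,9): code 1001 → (4.000,9.135)–(3.000,9.152)
cell (4,3): code 0010 → (4.000,3.806)–(4.430,4.000)
cell (4,4): code 0111 → (4.430,4.000)–(5.000,4.246)
cell (4,8): code 1011 → (5.000,8.682)–(4.287,9.000)
cell (4,9): code 0001 → (4.287,9.000)–(4.000,9.135)
cell (5,4): code 0010 → (5.000,4.246)–(5.724,5.000)
cell (5,5): code 0111 → (5.724,5.000)–(6.000,5.726)
cell (5,7): code 1011 → (6.000,7.192)–(5.676,8.000)
cell (5,8): code 0001 → (5.676,8.000)–(5.000,8.682)
cell (6,5): code 0010 → (6.000,5.726)–(6.112,6.000)
cell (6,6): code 0011 → (6.112,6.000)–(6.090,7.000)
cell (6,7): code 0001 → (6.090,7.000)–(6.000,7.192)
total: 24 segments, chained into 1 closed loop(s), length Σ = 16.718709

segments=24 loops=1 length=16.719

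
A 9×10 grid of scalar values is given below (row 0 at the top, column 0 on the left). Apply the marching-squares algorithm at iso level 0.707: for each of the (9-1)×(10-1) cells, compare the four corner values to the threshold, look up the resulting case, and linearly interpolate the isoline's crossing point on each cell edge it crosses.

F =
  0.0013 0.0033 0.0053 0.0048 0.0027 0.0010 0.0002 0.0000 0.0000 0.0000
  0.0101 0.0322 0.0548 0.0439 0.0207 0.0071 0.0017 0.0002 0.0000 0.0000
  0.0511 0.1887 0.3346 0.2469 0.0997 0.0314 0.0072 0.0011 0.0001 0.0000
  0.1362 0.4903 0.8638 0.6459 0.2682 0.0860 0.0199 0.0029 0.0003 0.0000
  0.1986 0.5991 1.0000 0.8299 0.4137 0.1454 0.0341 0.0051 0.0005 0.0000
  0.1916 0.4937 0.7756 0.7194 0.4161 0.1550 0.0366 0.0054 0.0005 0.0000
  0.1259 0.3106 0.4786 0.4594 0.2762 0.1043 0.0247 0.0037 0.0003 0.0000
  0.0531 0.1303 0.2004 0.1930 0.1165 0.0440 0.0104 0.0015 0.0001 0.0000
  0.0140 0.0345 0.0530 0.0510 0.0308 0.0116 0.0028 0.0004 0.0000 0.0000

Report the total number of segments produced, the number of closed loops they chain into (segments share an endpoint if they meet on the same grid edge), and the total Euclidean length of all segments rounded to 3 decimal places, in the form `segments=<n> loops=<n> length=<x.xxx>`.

segments=10 loops=1 length=7.064

cell (2,1): code 0100 → (2.704,2.000)–(3.000,1.580)
cell (2,2): code 1000 → (3.000,2.720)–(2.704,2.000)
cell (3,1): code 0110 → (3.000,1.580)–(4.000,1.269)
cell (3,2): code 1101 → (3.332,3.000)–(3.000,2.720)
cell (3,3): code 1000 → (4.000,3.295)–(3.332,3.000)
cell (4,1): code 0110 → (4.000,1.269)–(5.000,1.757)
cell (4,3): code 1001 → (5.000,3.041)–(4.000,3.295)
cell (5,1): code 0010 → (5.000,1.757)–(5.231,2.000)
cell (5,2): code 0011 → (5.231,2.000)–(5.048,3.000)
cell (5,3): code 0001 → (5.048,3.000)–(5.000,3.041)
total: 10 segments, chained into 1 closed loop(s), length Σ = 7.063570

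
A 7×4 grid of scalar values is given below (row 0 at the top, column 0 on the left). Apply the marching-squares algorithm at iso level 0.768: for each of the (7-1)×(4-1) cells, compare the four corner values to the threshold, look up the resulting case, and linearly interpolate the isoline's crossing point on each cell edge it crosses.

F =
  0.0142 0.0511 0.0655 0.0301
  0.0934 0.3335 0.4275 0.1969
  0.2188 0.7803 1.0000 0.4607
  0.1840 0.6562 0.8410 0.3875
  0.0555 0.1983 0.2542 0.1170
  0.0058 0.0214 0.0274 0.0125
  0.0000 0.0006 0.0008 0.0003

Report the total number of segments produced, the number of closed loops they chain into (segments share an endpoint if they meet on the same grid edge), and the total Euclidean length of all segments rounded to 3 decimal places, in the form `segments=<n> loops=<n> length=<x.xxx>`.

cell (1,0): code 0100 → (1.972,1.000)–(2.000,0.978)
cell (1,1): code 1100 → (1.595,2.000)–(1.972,1.000)
cell (1,2): code 1000 → (2.000,2.430)–(1.595,2.000)
cell (2,0): code 0010 → (2.000,0.978)–(2.099,1.000)
cell (2,1): code 0111 → (2.099,1.000)–(3.000,1.605)
cell (2,2): code 1001 → (3.000,2.161)–(2.000,2.430)
cell (3,1): code 0010 → (3.000,1.605)–(3.124,2.000)
cell (3,2): code 0001 → (3.124,2.000)–(3.000,2.161)
total: 8 segments, chained into 1 closed loop(s), length Σ = 4.535005

segments=8 loops=1 length=4.535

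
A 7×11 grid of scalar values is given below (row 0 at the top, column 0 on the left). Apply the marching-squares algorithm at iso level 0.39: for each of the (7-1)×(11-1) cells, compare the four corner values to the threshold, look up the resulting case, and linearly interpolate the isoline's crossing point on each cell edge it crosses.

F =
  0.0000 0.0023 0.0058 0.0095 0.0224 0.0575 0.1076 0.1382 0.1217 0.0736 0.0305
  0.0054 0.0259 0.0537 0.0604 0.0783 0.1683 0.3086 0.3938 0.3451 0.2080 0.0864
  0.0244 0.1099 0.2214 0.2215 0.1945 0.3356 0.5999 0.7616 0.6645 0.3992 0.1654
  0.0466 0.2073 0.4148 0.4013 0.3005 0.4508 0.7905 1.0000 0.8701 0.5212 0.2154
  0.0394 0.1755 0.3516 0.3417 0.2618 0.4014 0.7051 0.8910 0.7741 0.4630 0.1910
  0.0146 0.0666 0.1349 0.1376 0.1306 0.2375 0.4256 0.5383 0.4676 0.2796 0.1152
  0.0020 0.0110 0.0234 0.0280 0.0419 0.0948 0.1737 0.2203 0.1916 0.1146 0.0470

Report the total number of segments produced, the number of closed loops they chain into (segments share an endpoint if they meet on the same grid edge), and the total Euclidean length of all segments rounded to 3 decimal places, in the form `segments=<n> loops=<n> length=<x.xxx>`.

cell (0,6): code 0100 → (0.985,7.000)–(1.000,6.955)
cell (0,7): code 1000 → (1.000,7.078)–(0.985,7.000)
cell (1,5): code 0100 → (1.279,6.000)–(2.000,5.206)
cell (1,6): code 1110 → (1.000,6.955)–(1.279,6.000)
cell (1,7): code 1101 → (1.141,8.000)–(1.000,7.078)
cell (1,8): code 1100 → (1.952,9.000)–(1.141,8.000)
cell (1,9): code 1000 → (2.000,9.039)–(1.952,9.000)
cell (2,1): code 0100 → (2.872,2.000)–(3.000,1.880)
cell (2,2): code 1100 → (2.937,3.000)–(2.872,2.000)
cell (2,3): code 1000 → (3.000,3.112)–(2.937,3.000)
cell (2,4): code 0100 → (2.472,5.000)–(3.000,4.595)
cell (2,5): code 1110 → (2.000,5.206)–(2.472,5.000)
cell (2,9): code 1001 → (3.000,9.429)–(2.000,9.039)
cell (3,1): code 0010 → (3.000,1.880)–(3.392,2.000)
cell (3,2): code 0011 → (3.392,2.000)–(3.190,3.000)
cell (3,3): code 0001 → (3.190,3.000)–(3.000,3.112)
cell (3,4): code 0110 → (3.000,4.595)–(4.000,4.918)
cell (3,9): code 1001 → (4.000,9.268)–(3.000,9.429)
cell (4,4): code 0010 → (4.000,4.918)–(4.070,5.000)
cell (4,5): code 0111 → (4.070,5.000)–(5.000,5.811)
cell (4,8): code 1011 → (5.000,8.413)–(4.398,9.000)
cell (4,9): code 0001 → (4.398,9.000)–(4.000,9.268)
cell (5,5): code 0010 → (5.000,5.811)–(5.141,6.000)
cell (5,6): code 0011 → (5.141,6.000)–(5.466,7.000)
cell (5,7): code 0011 → (5.466,7.000)–(5.281,8.000)
cell (5,8): code 0001 → (5.281,8.000)–(5.000,8.413)
total: 26 segments, chained into 2 closed loop(s), length Σ = 17.217014

segments=26 loops=2 length=17.217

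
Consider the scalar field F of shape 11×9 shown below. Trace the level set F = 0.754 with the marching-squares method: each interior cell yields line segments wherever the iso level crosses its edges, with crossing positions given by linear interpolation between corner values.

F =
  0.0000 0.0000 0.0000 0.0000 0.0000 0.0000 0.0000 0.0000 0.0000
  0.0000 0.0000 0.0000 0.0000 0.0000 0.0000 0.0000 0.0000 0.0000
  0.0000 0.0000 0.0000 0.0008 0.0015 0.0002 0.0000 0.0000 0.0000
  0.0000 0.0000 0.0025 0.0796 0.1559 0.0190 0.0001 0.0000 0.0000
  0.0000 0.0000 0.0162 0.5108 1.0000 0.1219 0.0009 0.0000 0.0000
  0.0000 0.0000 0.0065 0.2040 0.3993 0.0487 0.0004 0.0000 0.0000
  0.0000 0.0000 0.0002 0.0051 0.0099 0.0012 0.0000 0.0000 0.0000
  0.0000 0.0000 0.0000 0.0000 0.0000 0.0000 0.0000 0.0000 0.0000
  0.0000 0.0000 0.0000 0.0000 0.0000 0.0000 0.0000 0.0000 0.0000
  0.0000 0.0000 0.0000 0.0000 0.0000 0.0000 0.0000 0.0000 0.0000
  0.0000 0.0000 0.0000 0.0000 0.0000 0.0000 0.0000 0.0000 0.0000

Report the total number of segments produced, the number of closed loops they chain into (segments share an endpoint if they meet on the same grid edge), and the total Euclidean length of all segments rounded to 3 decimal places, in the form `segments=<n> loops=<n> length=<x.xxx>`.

segments=4 loops=1 length=2.130

cell (3,3): code 0100 → (3.709,4.000)–(4.000,3.497)
cell (3,4): code 1000 → (4.000,4.280)–(3.709,4.000)
cell (4,3): code 0010 → (4.000,3.497)–(4.410,4.000)
cell (4,4): code 0001 → (4.410,4.000)–(4.000,4.280)
total: 4 segments, chained into 1 closed loop(s), length Σ = 2.130158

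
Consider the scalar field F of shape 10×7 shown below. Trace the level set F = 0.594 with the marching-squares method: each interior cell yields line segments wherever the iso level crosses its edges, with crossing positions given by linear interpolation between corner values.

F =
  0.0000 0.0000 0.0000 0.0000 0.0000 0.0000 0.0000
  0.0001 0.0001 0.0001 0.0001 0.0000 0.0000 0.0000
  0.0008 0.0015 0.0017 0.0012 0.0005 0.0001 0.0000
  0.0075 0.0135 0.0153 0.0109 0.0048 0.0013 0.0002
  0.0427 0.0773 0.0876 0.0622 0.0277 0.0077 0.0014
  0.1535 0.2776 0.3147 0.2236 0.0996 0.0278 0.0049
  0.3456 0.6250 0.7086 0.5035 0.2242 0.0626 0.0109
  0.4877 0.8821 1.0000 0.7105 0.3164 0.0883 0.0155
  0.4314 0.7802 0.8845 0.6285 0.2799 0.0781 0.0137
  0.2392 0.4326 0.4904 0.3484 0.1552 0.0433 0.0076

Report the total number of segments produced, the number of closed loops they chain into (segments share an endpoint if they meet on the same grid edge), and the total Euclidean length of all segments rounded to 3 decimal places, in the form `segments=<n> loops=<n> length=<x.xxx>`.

cell (5,0): code 0100 → (5.911,1.000)–(6.000,0.889)
cell (5,1): code 1100 → (5.709,2.000)–(5.911,1.000)
cell (5,2): code 1000 → (6.000,2.559)–(5.709,2.000)
cell (6,0): code 0110 → (6.000,0.889)–(7.000,0.270)
cell (6,2): code 1101 → (6.437,3.000)–(6.000,2.559)
cell (6,3): code 1000 → (7.000,3.296)–(6.437,3.000)
cell (7,0): code 0110 → (7.000,0.270)–(8.000,0.466)
cell (7,3): code 1001 → (8.000,3.099)–(7.000,3.296)
cell (8,0): code 0010 → (8.000,0.466)–(8.536,1.000)
cell (8,1): code 0011 → (8.536,1.000)–(8.737,2.000)
cell (8,2): code 0011 → (8.737,2.000)–(8.123,3.000)
cell (8,3): code 0001 → (8.123,3.000)–(8.000,3.099)
total: 12 segments, chained into 1 closed loop(s), length Σ = 9.371792

segments=12 loops=1 length=9.372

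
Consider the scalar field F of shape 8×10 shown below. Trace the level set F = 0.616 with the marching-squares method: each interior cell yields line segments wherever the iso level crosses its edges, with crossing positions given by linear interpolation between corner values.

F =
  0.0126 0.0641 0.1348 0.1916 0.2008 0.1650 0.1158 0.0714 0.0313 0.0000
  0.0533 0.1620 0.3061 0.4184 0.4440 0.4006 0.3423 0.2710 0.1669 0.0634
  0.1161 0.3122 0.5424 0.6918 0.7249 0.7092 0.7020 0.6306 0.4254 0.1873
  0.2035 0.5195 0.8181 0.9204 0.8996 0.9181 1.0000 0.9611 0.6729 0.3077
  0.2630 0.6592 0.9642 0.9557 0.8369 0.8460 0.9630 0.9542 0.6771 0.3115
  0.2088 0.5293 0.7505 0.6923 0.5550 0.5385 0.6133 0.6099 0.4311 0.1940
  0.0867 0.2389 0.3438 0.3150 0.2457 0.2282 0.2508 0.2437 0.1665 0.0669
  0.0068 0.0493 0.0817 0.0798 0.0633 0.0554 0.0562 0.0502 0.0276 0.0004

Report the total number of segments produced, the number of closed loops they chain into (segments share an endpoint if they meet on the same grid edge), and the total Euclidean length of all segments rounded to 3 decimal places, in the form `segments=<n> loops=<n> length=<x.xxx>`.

cell (1,2): code 0100 → (1.723,3.000)–(2.000,2.493)
cell (1,3): code 1100 → (1.612,4.000)–(1.723,3.000)
cell (1,4): code 1100 → (1.698,5.000)–(1.612,4.000)
cell (1,5): code 1100 → (1.761,6.000)–(1.698,5.000)
cell (1,6): code 1100 → (1.959,7.000)–(1.761,6.000)
cell (1,7): code 1000 → (2.000,7.071)–(1.959,7.000)
cell (2,1): code 0100 → (2.267,2.000)–(3.000,1.323)
cell (2,2): code 1110 → (2.000,2.493)–(2.267,2.000)
cell (2,7): code 1101 → (2.770,8.000)–(2.000,7.071)
cell (2,8): code 1000 → (3.000,8.156)–(2.770,8.000)
cell (3,0): code 0100 → (3.691,1.000)–(4.000,0.891)
cell (3,1): code 1110 → (3.000,1.323)–(3.691,1.000)
cell (3,8): code 1001 → (4.000,8.167)–(3.000,8.156)
cell (4,0): code 0010 → (4.000,0.891)–(4.333,1.000)
cell (4,1): code 0111 → (4.333,1.000)–(5.000,1.392)
cell (4,3): code 1011 → (5.000,3.556)–(4.784,4.000)
cell (4,4): code 0011 → (4.784,4.000)–(4.748,5.000)
cell (4,5): code 0011 → (4.748,5.000)–(4.992,6.000)
cell (4,6): code 0011 → (4.992,6.000)–(4.982,7.000)
cell (4,7): code 0011 → (4.982,7.000)–(4.248,8.000)
cell (4,8): code 0001 → (4.248,8.000)–(4.000,8.167)
cell (5,1): code 0010 → (5.000,1.392)–(5.331,2.000)
cell (5,2): code 0011 → (5.331,2.000)–(5.202,3.000)
cell (5,3): code 0001 → (5.202,3.000)–(5.000,3.556)
total: 24 segments, chained into 1 closed loop(s), length Σ = 18.304038

segments=24 loops=1 length=18.304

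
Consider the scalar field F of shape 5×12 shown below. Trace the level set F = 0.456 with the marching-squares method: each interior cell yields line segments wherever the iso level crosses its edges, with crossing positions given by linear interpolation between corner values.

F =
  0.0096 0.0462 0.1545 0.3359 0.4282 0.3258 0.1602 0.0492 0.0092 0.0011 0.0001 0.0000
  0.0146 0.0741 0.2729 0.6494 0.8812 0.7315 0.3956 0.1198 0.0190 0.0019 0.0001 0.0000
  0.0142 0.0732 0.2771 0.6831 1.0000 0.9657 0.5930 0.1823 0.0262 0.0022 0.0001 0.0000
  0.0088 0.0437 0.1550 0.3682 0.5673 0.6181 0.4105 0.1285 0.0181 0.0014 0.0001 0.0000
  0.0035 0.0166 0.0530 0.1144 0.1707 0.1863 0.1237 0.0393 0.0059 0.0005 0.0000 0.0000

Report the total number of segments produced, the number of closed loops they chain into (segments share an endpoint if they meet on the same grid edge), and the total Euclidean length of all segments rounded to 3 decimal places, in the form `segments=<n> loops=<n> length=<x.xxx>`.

segments=14 loops=1 length=11.161

cell (0,2): code 0100 → (0.383,3.000)–(1.000,2.486)
cell (0,3): code 1100 → (0.061,4.000)–(0.383,3.000)
cell (0,4): code 1100 → (0.321,5.000)–(0.061,4.000)
cell (0,5): code 1000 → (1.000,5.820)–(0.321,5.000)
cell (1,2): code 0110 → (1.000,2.486)–(2.000,2.441)
cell (1,5): code 1101 → (1.306,6.000)–(1.000,5.820)
cell (1,6): code 1000 → (2.000,6.334)–(1.306,6.000)
cell (2,2): code 0010 → (2.000,2.441)–(2.721,3.000)
cell (2,3): code 0111 → (2.721,3.000)–(3.000,3.441)
cell (2,5): code 1011 → (3.000,5.781)–(2.751,6.000)
cell (2,6): code 0001 → (2.751,6.000)–(2.000,6.334)
cell (3,3): code 0010 → (3.000,3.441)–(3.281,4.000)
cell (3,4): code 0011 → (3.281,4.000)–(3.375,5.000)
cell (3,5): code 0001 → (3.375,5.000)–(3.000,5.781)
total: 14 segments, chained into 1 closed loop(s), length Σ = 11.161380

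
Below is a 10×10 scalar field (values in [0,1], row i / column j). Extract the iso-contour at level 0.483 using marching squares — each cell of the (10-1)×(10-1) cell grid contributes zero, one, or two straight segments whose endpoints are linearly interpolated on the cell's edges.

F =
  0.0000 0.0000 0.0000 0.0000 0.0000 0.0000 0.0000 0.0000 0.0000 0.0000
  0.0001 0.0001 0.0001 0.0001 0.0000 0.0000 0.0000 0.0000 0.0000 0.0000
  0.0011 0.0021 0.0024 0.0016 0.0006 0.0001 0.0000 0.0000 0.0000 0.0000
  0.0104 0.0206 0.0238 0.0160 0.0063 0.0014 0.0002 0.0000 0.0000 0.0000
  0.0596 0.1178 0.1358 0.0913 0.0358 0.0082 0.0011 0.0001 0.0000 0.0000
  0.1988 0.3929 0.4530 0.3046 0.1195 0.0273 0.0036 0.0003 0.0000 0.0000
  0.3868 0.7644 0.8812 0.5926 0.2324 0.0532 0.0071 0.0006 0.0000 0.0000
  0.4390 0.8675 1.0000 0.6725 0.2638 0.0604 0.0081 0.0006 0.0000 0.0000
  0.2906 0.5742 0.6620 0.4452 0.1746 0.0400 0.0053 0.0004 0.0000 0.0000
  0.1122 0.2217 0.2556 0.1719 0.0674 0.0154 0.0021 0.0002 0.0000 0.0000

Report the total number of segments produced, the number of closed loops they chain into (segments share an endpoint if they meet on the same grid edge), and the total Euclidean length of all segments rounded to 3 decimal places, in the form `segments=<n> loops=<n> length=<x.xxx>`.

segments=12 loops=1 length=10.443

cell (5,0): code 0100 → (5.243,1.000)–(6.000,0.255)
cell (5,1): code 1100 → (5.070,2.000)–(5.243,1.000)
cell (5,2): code 1100 → (5.619,3.000)–(5.070,2.000)
cell (5,3): code 1000 → (6.000,3.304)–(5.619,3.000)
cell (6,0): code 0110 → (6.000,0.255)–(7.000,0.103)
cell (6,3): code 1001 → (7.000,3.464)–(6.000,3.304)
cell (7,0): code 0110 → (7.000,0.103)–(8.000,0.678)
cell (7,2): code 1011 → (8.000,2.826)–(7.834,3.000)
cell (7,3): code 0001 → (7.834,3.000)–(7.000,3.464)
cell (8,0): code 0010 → (8.000,0.678)–(8.259,1.000)
cell (8,1): code 0011 → (8.259,1.000)–(8.440,2.000)
cell (8,2): code 0001 → (8.440,2.000)–(8.000,2.826)
total: 12 segments, chained into 1 closed loop(s), length Σ = 10.443409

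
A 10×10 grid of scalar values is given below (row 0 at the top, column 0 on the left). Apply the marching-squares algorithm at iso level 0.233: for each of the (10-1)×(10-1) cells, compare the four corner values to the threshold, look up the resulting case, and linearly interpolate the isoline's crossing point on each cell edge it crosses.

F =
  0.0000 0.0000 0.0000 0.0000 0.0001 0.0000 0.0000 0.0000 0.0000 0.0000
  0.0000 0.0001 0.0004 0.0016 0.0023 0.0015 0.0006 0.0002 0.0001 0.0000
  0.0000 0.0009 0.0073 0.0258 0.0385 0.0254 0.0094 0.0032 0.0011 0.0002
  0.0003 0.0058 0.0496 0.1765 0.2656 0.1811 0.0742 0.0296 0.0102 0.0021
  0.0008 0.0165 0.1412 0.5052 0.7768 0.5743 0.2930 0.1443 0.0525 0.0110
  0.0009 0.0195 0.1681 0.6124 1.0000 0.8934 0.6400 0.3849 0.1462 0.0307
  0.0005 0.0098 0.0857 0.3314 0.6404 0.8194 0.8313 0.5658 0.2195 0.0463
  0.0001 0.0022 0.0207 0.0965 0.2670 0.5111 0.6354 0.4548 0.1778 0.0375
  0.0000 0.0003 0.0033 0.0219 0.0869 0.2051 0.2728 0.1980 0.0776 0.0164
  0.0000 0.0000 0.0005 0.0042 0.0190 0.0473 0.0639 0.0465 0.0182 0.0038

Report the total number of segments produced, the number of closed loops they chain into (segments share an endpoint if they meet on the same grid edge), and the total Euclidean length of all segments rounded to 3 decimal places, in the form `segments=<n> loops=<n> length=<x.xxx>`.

segments=22 loops=1 length=16.968

cell (2,3): code 0100 → (2.856,4.000)–(3.000,3.634)
cell (2,4): code 1000 → (3.000,4.386)–(2.856,4.000)
cell (3,2): code 0100 → (3.172,3.000)–(4.000,2.252)
cell (3,3): code 1110 → (3.000,3.634)–(3.172,3.000)
cell (3,4): code 1101 → (3.132,5.000)–(3.000,4.386)
cell (3,5): code 1100 → (3.726,6.000)–(3.132,5.000)
cell (3,6): code 1000 → (4.000,6.403)–(3.726,6.000)
cell (4,2): code 0110 → (4.000,2.252)–(5.000,2.146)
cell (4,6): code 1101 → (4.369,7.000)–(4.000,6.403)
cell (4,7): code 1000 → (5.000,7.636)–(4.369,7.000)
cell (5,2): code 0110 → (5.000,2.146)–(6.000,2.600)
cell (5,7): code 1001 → (6.000,7.961)–(5.000,7.636)
cell (6,2): code 0010 → (6.000,2.600)–(6.419,3.000)
cell (6,3): code 0111 → (6.419,3.000)–(7.000,3.801)
cell (6,7): code 1001 → (7.000,7.801)–(6.000,7.961)
cell (7,3): code 0010 → (7.000,3.801)–(7.189,4.000)
cell (7,4): code 0011 → (7.189,4.000)–(7.909,5.000)
cell (7,5): code 0111 → (7.909,5.000)–(8.000,5.412)
cell (7,6): code 1011 → (8.000,6.532)–(7.864,7.000)
cell (7,7): code 0001 → (7.864,7.000)–(7.000,7.801)
cell (8,5): code 0010 → (8.000,5.412)–(8.191,6.000)
cell (8,6): code 0001 → (8.191,6.000)–(8.000,6.532)
total: 22 segments, chained into 1 closed loop(s), length Σ = 16.967966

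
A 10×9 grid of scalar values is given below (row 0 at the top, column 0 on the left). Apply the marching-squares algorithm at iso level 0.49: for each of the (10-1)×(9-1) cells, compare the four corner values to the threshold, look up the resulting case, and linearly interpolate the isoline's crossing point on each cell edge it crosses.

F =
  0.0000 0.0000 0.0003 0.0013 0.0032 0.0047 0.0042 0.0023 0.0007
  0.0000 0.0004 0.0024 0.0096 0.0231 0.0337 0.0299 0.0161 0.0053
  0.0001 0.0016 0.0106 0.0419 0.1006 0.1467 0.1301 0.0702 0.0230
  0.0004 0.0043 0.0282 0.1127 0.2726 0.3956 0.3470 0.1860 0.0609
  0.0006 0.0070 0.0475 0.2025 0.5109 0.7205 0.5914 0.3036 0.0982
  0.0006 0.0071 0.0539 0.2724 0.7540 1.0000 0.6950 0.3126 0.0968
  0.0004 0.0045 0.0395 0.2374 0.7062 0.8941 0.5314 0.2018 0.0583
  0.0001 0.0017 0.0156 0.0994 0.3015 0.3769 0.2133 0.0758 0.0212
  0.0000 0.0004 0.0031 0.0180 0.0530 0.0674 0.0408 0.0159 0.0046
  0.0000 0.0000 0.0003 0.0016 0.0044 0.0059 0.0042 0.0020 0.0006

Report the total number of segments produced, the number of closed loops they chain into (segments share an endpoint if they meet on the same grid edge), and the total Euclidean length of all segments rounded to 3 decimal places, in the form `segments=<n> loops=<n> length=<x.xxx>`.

cell (3,3): code 0100 → (3.912,4.000)–(4.000,3.932)
cell (3,4): code 1100 → (3.291,5.000)–(3.912,4.000)
cell (3,5): code 1100 → (3.585,6.000)–(3.291,5.000)
cell (3,6): code 1000 → (4.000,6.352)–(3.585,6.000)
cell (4,3): code 0110 → (4.000,3.932)–(5.000,3.452)
cell (4,6): code 1001 → (5.000,6.536)–(4.000,6.352)
cell (5,3): code 0110 → (5.000,3.452)–(6.000,3.539)
cell (5,6): code 1001 → (6.000,6.126)–(5.000,6.536)
cell (6,3): code 0010 → (6.000,3.539)–(6.534,4.000)
cell (6,4): code 0011 → (6.534,4.000)–(6.781,5.000)
cell (6,5): code 0011 → (6.781,5.000)–(6.130,6.000)
cell (6,6): code 0001 → (6.130,6.000)–(6.000,6.126)
total: 12 segments, chained into 1 closed loop(s), length Σ = 10.196073

segments=12 loops=1 length=10.196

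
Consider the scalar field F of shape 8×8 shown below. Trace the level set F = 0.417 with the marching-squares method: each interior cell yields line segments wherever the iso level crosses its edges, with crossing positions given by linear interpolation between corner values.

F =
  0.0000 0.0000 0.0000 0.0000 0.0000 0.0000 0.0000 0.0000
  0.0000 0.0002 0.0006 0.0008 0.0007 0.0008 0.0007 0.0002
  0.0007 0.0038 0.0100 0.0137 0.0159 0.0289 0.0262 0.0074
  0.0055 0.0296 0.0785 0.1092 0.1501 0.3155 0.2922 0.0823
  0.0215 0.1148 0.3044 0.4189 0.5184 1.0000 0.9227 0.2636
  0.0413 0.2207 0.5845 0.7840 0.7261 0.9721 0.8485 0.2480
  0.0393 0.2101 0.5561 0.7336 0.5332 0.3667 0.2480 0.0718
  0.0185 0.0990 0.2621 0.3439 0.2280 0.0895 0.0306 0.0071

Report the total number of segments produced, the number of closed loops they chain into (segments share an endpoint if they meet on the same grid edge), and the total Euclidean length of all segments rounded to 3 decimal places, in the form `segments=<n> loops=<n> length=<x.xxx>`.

cell (3,2): code 0100 → (3.994,3.000)–(4.000,2.983)
cell (3,3): code 1100 → (3.725,4.000)–(3.994,3.000)
cell (3,4): code 1100 → (3.148,5.000)–(3.725,4.000)
cell (3,5): code 1100 → (3.198,6.000)–(3.148,5.000)
cell (3,6): code 1000 → (4.000,6.767)–(3.198,6.000)
cell (4,1): code 0100 → (4.402,2.000)–(5.000,1.540)
cell (4,2): code 1110 → (4.000,2.983)–(4.402,2.000)
cell (4,6): code 1001 → (5.000,6.719)–(4.000,6.767)
cell (5,1): code 0110 → (5.000,1.540)–(6.000,1.598)
cell (5,4): code 1011 → (6.000,4.698)–(5.917,5.000)
cell (5,5): code 0011 → (5.917,5.000)–(5.719,6.000)
cell (5,6): code 0001 → (5.719,6.000)–(5.000,6.719)
cell (6,1): code 0010 → (6.000,1.598)–(6.473,2.000)
cell (6,2): code 0011 → (6.473,2.000)–(6.812,3.000)
cell (6,3): code 0011 → (6.812,3.000)–(6.381,4.000)
cell (6,4): code 0001 → (6.381,4.000)–(6.000,4.698)
total: 16 segments, chained into 1 closed loop(s), length Σ = 14.048753

segments=16 loops=1 length=14.049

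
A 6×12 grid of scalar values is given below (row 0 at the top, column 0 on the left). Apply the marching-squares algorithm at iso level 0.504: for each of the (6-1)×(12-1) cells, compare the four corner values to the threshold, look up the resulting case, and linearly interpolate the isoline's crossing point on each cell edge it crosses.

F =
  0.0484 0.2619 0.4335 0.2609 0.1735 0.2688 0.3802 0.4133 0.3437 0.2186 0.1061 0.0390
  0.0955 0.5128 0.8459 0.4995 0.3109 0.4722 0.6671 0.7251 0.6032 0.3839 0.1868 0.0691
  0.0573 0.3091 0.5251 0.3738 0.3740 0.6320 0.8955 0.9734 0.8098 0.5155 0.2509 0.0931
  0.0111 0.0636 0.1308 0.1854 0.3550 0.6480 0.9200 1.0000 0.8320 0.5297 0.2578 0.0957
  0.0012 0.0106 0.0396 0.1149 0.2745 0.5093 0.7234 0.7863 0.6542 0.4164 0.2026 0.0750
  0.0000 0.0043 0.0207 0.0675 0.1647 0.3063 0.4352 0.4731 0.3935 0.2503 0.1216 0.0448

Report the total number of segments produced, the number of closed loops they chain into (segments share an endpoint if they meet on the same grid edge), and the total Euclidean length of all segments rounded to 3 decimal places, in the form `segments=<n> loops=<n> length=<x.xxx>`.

cell (0,0): code 0100 → (0.965,1.000)–(1.000,0.979)
cell (0,1): code 1100 → (0.171,2.000)–(0.965,1.000)
cell (0,2): code 1000 → (1.000,2.987)–(0.171,2.000)
cell (0,5): code 0100 → (0.432,6.000)–(1.000,5.163)
cell (0,6): code 1100 → (0.291,7.000)–(0.432,6.000)
cell (0,7): code 1100 → (0.618,8.000)–(0.291,7.000)
cell (0,8): code 1000 → (1.000,8.452)–(0.618,8.000)
cell (1,0): code 0010 → (1.000,0.979)–(1.043,1.000)
cell (1,1): code 0111 → (1.043,1.000)–(2.000,1.902)
cell (1,2): code 1001 → (2.000,2.139)–(1.000,2.987)
cell (1,4): code 0100 → (1.199,5.000)–(2.000,4.504)
cell (1,5): code 1110 → (1.000,5.163)–(1.199,5.000)
cell (1,8): code 1101 → (1.913,9.000)–(1.000,8.452)
cell (1,9): code 1000 → (2.000,9.043)–(1.913,9.000)
cell (2,1): code 0010 → (2.000,1.902)–(2.054,2.000)
cell (2,2): code 0001 → (2.054,2.000)–(2.000,2.139)
cell (2,4): code 0110 → (2.000,4.504)–(3.000,4.509)
cell (2,9): code 1001 → (3.000,9.095)–(2.000,9.043)
cell (3,4): code 0110 → (3.000,4.509)–(4.000,4.977)
cell (3,8): code 1011 → (4.000,8.632)–(3.227,9.000)
cell (3,9): code 0001 → (3.227,9.000)–(3.000,9.095)
cell (4,4): code 0010 → (4.000,4.977)–(4.026,5.000)
cell (4,5): code 0011 → (4.026,5.000)–(4.761,6.000)
cell (4,6): code 0011 → (4.761,6.000)–(4.901,7.000)
cell (4,7): code 0011 → (4.901,7.000)–(4.576,8.000)
cell (4,8): code 0001 → (4.576,8.000)–(4.000,8.632)
total: 26 segments, chained into 2 closed loop(s), length Σ = 19.968765

segments=26 loops=2 length=19.969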